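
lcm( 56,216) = 1512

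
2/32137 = 2/32137= 0.00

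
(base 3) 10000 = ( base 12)69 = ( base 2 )1010001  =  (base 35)2b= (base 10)81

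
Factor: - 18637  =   - 18637^1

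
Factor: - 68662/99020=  - 34331/49510 = - 2^( - 1)*5^(-1 )*11^1*3121^1*4951^( - 1)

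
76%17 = 8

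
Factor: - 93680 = -2^4 * 5^1*1171^1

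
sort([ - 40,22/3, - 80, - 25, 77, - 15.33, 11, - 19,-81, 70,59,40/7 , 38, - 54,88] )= [ - 81, -80, - 54,  -  40, - 25, - 19, - 15.33,40/7,  22/3,11 , 38, 59,70,77,88 ]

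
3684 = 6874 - 3190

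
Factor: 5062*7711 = 2^1*11^1*701^1* 2531^1 = 39033082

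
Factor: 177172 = 2^2* 44293^1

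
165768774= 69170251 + 96598523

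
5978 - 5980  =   - 2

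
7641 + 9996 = 17637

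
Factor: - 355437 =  - 3^2*73^1*541^1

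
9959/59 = 168 + 47/59=   168.80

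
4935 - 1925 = 3010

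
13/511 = 13/511=0.03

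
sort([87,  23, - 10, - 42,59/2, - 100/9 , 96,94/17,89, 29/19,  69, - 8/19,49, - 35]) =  [- 42,-35, - 100/9, - 10 , - 8/19, 29/19, 94/17 , 23, 59/2, 49, 69,87,89,  96]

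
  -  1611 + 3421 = 1810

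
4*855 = 3420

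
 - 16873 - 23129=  - 40002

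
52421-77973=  -25552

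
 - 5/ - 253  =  5/253 = 0.02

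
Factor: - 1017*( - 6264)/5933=6370488/5933 = 2^3* 3^5*17^( -1)*29^1 * 113^1*349^ (- 1 ) 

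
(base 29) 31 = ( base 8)130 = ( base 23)3J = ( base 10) 88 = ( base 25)3D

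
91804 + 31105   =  122909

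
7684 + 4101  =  11785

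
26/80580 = 13/40290 = 0.00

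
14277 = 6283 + 7994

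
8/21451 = 8/21451 = 0.00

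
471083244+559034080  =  1030117324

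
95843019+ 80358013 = 176201032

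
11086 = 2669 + 8417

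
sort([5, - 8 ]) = [ - 8,  5]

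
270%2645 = 270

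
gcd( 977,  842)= 1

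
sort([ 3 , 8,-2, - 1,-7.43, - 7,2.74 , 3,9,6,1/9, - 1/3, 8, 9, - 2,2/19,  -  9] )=[ - 9, -7.43, - 7, - 2, - 2, - 1,-1/3,  2/19, 1/9,2.74,3,3,6,8,8,9,9 ]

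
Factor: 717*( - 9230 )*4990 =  - 33023370900 = - 2^2*3^1 * 5^2*13^1*71^1*239^1*499^1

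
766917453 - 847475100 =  - 80557647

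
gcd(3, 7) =1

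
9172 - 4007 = 5165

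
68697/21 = 3271 + 2/7 = 3271.29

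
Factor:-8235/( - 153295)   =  3^3*23^(-1)*31^( - 1) * 43^ ( - 1 )*61^1=1647/30659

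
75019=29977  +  45042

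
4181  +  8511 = 12692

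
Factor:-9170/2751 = -10/3= - 2^1* 3^(-1) * 5^1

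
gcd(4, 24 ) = 4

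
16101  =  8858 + 7243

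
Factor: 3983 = 7^1*569^1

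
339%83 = 7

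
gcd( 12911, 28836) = 1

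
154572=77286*2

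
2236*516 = 1153776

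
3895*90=350550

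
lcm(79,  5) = 395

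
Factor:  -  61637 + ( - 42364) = -3^1 *34667^1 = -104001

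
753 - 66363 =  - 65610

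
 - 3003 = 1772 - 4775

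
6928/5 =1385 + 3/5 =1385.60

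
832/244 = 3 + 25/61= 3.41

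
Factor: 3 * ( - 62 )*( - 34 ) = 6324 = 2^2*3^1*17^1*31^1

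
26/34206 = 13/17103 = 0.00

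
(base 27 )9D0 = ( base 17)16fa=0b1101100000000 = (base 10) 6912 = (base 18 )1360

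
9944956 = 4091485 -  - 5853471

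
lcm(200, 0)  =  0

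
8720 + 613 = 9333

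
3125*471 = 1471875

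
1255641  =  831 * 1511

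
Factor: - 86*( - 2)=172 = 2^2*43^1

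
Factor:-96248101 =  - 17^1 * 5661653^1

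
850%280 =10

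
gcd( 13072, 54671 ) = 1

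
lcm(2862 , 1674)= 88722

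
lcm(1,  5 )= 5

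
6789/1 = 6789 = 6789.00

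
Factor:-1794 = -2^1*3^1*13^1*23^1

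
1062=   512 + 550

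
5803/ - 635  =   - 5803/635=   -9.14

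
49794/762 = 65  +  44/127=   65.35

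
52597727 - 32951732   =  19645995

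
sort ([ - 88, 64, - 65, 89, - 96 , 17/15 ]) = [ - 96, - 88,-65,17/15, 64,89 ] 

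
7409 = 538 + 6871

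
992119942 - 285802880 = 706317062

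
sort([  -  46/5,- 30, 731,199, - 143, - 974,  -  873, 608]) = [ - 974,- 873,- 143, -30,  -  46/5, 199, 608, 731 ]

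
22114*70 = 1547980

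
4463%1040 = 303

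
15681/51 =5227/17 = 307.47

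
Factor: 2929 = 29^1*101^1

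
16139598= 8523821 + 7615777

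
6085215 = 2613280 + 3471935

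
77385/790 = 97  +  151/158 = 97.96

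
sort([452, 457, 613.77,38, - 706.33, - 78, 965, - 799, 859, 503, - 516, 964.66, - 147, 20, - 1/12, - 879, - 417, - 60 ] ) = [ - 879,  -  799, - 706.33, - 516, - 417, - 147, - 78,-60, - 1/12  ,  20, 38, 452, 457, 503 , 613.77, 859, 964.66, 965]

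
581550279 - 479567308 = 101982971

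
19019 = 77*247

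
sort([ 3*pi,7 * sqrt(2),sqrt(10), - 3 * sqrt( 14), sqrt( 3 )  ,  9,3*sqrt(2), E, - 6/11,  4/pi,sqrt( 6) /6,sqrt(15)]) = [-3*sqrt(14), - 6/11, sqrt(6) /6, 4/pi, sqrt(3),E,sqrt ( 10),sqrt(15 ),3*sqrt( 2),9, 3*pi, 7*sqrt(2)]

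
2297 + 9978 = 12275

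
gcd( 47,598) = 1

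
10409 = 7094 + 3315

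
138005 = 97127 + 40878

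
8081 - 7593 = 488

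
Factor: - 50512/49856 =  - 77/76 = - 2^(- 2)*7^1*11^1 * 19^( - 1 )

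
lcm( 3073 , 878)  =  6146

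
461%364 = 97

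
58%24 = 10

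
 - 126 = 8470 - 8596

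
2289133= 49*46717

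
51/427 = 51/427 = 0.12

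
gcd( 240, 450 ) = 30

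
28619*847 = 24240293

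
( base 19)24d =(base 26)155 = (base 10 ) 811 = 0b1100101011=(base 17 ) 2DC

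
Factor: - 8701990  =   - 2^1*5^1*11^1*239^1*331^1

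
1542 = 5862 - 4320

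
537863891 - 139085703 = 398778188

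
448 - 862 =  - 414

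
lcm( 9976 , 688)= 19952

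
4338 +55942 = 60280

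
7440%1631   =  916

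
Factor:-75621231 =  - 3^2*7^1*709^1*1693^1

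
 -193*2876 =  - 555068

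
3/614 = 3/614 = 0.00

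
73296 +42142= 115438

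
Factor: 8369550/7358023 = 2^1*3^2*5^2*7^1*1229^( - 1 )*2657^1*5987^(  -  1) 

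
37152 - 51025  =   - 13873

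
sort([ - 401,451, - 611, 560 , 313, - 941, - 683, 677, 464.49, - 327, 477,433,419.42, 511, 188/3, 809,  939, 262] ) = [ - 941, - 683, - 611, - 401, - 327, 188/3, 262, 313, 419.42, 433, 451, 464.49, 477, 511, 560, 677,809, 939 ]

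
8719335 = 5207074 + 3512261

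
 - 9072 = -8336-736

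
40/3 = 40/3 = 13.33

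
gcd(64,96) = 32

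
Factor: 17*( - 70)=  -  1190 = - 2^1*5^1*7^1*17^1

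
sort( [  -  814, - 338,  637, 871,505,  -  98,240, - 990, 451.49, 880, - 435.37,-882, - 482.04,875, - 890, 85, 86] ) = [  -  990,  -  890 , - 882,-814,-482.04, - 435.37,  -  338,-98, 85,86, 240 , 451.49,505,  637, 871, 875,880] 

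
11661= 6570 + 5091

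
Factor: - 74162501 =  - 7^1*67^1*158129^1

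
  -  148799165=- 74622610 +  - 74176555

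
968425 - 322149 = 646276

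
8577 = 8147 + 430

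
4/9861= 4/9861 =0.00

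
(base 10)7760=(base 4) 1321100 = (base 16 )1E50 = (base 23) ef9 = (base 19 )1298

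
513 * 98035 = 50291955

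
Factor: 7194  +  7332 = 14526 = 2^1*3^3*269^1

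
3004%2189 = 815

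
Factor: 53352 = 2^3*3^3*13^1*19^1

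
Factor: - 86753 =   -  86753^1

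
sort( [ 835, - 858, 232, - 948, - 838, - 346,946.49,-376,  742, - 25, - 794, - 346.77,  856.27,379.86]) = [- 948, -858, - 838, - 794, - 376, - 346.77,- 346, - 25,232,379.86, 742, 835, 856.27,946.49 ] 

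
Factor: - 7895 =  -5^1*1579^1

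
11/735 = 11/735 = 0.01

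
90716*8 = 725728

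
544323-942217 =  -397894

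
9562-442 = 9120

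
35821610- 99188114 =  - 63366504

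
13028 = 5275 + 7753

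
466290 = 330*1413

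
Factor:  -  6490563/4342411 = - 3^1*31^1*101^1*691^1*4342411^( - 1 )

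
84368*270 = 22779360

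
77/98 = 11/14 = 0.79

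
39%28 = 11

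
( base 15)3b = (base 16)38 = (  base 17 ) 35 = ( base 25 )26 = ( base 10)56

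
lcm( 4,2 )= 4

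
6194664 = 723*8568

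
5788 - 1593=4195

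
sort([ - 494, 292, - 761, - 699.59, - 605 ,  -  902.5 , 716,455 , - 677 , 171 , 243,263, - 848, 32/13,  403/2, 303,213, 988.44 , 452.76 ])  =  [ - 902.5 , - 848, - 761, - 699.59 , - 677, - 605, - 494,32/13,171, 403/2, 213 , 243,263,292,303, 452.76 , 455, 716,  988.44]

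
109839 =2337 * 47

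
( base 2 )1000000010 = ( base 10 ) 514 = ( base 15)244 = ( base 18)1aa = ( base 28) IA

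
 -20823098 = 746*( - 27913 ) 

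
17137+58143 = 75280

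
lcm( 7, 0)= 0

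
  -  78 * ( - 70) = 5460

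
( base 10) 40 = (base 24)1G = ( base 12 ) 34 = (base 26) 1E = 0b101000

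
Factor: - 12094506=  - 2^1*3^2*671917^1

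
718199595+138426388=856625983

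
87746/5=17549 + 1/5 = 17549.20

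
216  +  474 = 690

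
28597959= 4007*7137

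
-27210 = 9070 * ( - 3 ) 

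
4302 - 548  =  3754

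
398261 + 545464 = 943725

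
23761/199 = 23761/199 = 119.40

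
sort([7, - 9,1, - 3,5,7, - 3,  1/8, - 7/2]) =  [- 9, - 7/2,  -  3,-3,  1/8,1, 5, 7,7 ]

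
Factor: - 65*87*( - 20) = 2^2*3^1*5^2*13^1 * 29^1  =  113100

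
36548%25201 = 11347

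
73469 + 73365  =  146834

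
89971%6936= 6739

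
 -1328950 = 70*( - 18985 )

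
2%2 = 0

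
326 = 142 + 184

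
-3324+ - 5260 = -8584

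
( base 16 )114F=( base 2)1000101001111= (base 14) 1887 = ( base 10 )4431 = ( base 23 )88f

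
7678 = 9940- 2262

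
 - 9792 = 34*( - 288)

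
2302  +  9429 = 11731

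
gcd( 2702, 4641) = 7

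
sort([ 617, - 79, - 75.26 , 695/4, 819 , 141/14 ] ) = [ - 79, - 75.26, 141/14,695/4,617,  819] 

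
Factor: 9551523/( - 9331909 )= - 3^1*443^1*7187^1*9331909^(-1) 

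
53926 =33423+20503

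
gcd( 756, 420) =84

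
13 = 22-9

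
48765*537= 26186805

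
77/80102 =7/7282= 0.00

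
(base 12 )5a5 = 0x34D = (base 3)1011022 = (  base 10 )845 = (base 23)1dh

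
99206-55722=43484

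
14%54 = 14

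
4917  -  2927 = 1990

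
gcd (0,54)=54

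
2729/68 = 2729/68 = 40.13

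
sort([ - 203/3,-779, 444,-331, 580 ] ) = [ - 779, - 331, - 203/3,444,580 ]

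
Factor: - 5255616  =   -2^6*3^1*31^1*883^1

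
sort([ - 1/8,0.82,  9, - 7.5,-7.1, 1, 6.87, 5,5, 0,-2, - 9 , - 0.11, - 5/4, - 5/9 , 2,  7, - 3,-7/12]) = [  -  9,-7.5, -7.1,-3,-2, - 5/4, - 7/12, - 5/9 , - 1/8, - 0.11 , 0,0.82,  1,2,5,  5, 6.87,7, 9] 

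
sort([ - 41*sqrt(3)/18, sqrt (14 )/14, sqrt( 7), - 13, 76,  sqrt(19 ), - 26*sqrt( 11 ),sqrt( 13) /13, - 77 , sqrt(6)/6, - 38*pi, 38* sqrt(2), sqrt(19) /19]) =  [ -38*pi, - 26 * sqrt(11 ) , - 77, - 13, - 41*sqrt(3)/18  ,  sqrt ( 19 ) /19 , sqrt ( 14) /14, sqrt(13)/13,  sqrt(6)/6, sqrt(7 ) , sqrt(19 ), 38*sqrt ( 2) , 76]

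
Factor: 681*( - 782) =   -  532542 = -  2^1*3^1 *17^1*23^1*227^1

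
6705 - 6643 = 62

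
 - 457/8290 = -1 + 7833/8290 = - 0.06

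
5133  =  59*87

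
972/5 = 194 + 2/5 = 194.40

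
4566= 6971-2405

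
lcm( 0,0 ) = 0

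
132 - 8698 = -8566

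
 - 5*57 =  -285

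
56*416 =23296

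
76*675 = 51300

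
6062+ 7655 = 13717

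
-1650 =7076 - 8726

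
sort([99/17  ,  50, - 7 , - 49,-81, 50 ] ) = [ - 81, - 49, - 7  ,  99/17,  50,  50 ]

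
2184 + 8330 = 10514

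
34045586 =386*88201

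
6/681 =2/227 = 0.01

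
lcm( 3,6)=6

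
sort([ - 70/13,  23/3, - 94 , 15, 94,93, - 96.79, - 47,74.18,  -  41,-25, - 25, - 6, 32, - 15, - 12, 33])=[-96.79, - 94, - 47, - 41 ,- 25 ,  -  25,-15, - 12,  -  6, - 70/13, 23/3, 15,32, 33,74.18, 93,  94]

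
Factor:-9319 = - 9319^1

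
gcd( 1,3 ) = 1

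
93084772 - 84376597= 8708175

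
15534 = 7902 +7632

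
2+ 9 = 11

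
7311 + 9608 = 16919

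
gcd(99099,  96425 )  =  7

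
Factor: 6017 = 11^1*547^1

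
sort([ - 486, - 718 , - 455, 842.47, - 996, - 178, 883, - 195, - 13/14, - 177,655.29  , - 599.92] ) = [ - 996, - 718, - 599.92, - 486, - 455, - 195, - 178, - 177,-13/14,  655.29,842.47, 883 ]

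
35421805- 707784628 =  - 672362823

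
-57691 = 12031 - 69722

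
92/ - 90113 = -92/90113 = - 0.00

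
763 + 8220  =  8983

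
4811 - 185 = 4626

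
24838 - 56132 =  - 31294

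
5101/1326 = 3 + 1123/1326 =3.85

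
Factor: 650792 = 2^3*81349^1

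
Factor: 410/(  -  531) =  - 2^1 * 3^( - 2 )*  5^1*41^1 * 59^(-1) 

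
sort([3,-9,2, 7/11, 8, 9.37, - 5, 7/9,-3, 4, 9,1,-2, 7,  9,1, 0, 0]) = [-9,-5,-3,- 2,0,0, 7/11, 7/9,1, 1,2 , 3, 4,7, 8, 9, 9 , 9.37]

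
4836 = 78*62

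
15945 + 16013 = 31958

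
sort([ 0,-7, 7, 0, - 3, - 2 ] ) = [ - 7, -3, - 2, 0,0,7 ] 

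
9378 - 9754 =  - 376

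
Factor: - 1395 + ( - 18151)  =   - 2^1 *29^1*337^1 = - 19546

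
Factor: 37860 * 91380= 3459646800 = 2^4 * 3^2*5^2*631^1*1523^1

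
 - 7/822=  - 7/822 = -  0.01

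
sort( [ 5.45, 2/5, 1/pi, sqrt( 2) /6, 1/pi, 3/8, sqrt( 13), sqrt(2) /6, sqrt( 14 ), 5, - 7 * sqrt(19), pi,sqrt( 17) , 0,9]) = [ - 7 * sqrt( 19 ), 0, sqrt(2 )/6, sqrt( 2)/6, 1/pi,1/pi, 3/8, 2/5,pi,sqrt(13 ),sqrt( 14), sqrt (17),  5, 5.45, 9 ] 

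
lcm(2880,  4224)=63360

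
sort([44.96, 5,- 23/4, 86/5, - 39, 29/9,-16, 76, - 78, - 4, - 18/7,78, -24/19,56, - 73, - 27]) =[ - 78, - 73,-39 ,-27, - 16, - 23/4, - 4,-18/7, - 24/19, 29/9, 5, 86/5,44.96, 56, 76,  78] 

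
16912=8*2114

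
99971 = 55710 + 44261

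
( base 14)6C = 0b1100000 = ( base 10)96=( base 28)3C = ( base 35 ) 2q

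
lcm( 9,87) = 261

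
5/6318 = 5/6318 = 0.00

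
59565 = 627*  95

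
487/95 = 487/95 = 5.13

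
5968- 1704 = 4264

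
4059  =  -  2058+6117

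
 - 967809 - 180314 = - 1148123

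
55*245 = 13475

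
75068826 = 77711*966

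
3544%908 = 820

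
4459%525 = 259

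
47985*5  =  239925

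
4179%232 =3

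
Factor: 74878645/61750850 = 2^( - 1 ) * 5^( - 1) * 7^( - 1)*1193^1 * 12553^1*176431^( - 1) = 14975729/12350170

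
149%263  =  149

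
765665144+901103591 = 1666768735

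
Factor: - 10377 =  - 3^2*1153^1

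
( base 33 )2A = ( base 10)76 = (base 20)3g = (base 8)114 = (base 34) 28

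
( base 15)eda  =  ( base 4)310123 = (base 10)3355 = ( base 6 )23311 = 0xd1b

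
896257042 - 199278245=696978797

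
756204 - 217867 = 538337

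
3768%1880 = 8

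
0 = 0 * 422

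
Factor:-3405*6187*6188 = - 2^2*3^1*5^1*7^1*13^1*17^1*23^1*227^1*269^1 = -130360956180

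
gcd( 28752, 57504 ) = 28752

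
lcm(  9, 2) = 18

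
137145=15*9143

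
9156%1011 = 57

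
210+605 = 815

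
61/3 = 20 + 1/3 = 20.33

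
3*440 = 1320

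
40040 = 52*770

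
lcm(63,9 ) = 63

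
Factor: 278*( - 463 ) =-128714= - 2^1*139^1*463^1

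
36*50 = 1800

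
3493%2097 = 1396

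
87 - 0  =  87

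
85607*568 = 48624776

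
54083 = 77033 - 22950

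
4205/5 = 841 = 841.00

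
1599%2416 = 1599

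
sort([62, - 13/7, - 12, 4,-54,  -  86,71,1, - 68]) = [ - 86,-68, - 54, - 12,  -  13/7, 1, 4, 62 , 71]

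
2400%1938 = 462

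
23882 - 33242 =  - 9360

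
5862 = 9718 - 3856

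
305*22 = 6710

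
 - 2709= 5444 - 8153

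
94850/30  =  9485/3 = 3161.67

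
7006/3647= 7006/3647 = 1.92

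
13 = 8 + 5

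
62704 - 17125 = 45579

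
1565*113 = 176845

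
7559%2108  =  1235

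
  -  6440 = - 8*805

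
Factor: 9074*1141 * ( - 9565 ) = - 99030596210 = -2^1*5^1*7^1*13^1*163^1  *  349^1*1913^1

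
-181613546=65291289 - 246904835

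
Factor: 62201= 62201^1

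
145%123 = 22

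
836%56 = 52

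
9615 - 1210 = 8405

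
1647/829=1647/829=1.99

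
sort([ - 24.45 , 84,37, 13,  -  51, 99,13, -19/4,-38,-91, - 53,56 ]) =[-91 ,-53, - 51,-38,-24.45, - 19/4,13,  13, 37 , 56,84,  99] 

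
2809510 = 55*51082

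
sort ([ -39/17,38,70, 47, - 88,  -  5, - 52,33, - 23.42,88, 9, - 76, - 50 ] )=[ - 88,-76,- 52,-50,-23.42, - 5, - 39/17,9,33,38, 47, 70, 88 ] 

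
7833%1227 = 471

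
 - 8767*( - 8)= 70136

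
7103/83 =85+48/83 = 85.58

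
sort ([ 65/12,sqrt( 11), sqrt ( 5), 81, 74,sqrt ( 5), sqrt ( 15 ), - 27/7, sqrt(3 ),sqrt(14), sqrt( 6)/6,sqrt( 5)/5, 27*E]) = [  -  27/7, sqrt ( 6)/6, sqrt ( 5)/5  ,  sqrt( 3 ),sqrt( 5 ), sqrt (5),sqrt( 11), sqrt(14) , sqrt ( 15), 65/12,27 * E, 74 , 81 ] 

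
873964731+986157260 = 1860121991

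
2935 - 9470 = -6535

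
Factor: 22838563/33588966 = 2^ ( - 1) * 3^( - 1) * 11^1 * 23^1 * 97^( - 1)*57713^(-1)*90271^1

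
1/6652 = 1/6652  =  0.00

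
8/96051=8/96051 = 0.00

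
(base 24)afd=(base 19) GIF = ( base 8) 13765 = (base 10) 6133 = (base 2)1011111110101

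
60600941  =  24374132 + 36226809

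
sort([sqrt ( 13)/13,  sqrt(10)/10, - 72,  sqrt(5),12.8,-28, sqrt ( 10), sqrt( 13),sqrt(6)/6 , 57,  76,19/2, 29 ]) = [ - 72, - 28 , sqrt( 13 )/13 , sqrt(10 )/10,sqrt ( 6)/6 , sqrt( 5), sqrt(10) , sqrt(13),  19/2, 12.8 , 29,57 , 76]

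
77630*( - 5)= -388150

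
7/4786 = 7/4786   =  0.00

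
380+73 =453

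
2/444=1/222 =0.00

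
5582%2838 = 2744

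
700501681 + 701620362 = 1402122043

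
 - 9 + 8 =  - 1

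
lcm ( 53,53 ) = 53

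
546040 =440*1241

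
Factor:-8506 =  - 2^1*4253^1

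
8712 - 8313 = 399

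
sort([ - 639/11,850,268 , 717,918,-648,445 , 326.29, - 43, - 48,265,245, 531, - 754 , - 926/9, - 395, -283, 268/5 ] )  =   [-754, - 648,  -  395 , - 283, - 926/9, - 639/11, - 48 , - 43,268/5,245, 265,268,326.29,  445,531,717,850, 918 ]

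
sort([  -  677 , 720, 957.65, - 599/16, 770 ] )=[ - 677, - 599/16,720,770,957.65 ]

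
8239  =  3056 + 5183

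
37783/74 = 37783/74 = 510.58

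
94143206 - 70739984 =23403222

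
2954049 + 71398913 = 74352962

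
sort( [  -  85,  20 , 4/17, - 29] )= [ - 85, - 29,4/17, 20]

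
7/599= 7/599 = 0.01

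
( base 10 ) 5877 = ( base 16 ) 16F5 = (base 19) g56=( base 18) 1029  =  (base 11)4463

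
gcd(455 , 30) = 5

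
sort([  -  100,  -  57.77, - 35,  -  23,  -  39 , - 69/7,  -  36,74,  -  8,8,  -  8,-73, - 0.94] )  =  [ - 100, - 73, - 57.77, - 39 ,  -  36,  -  35 , -23, - 69/7, - 8, - 8, - 0.94,8, 74] 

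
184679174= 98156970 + 86522204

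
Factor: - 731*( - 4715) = 5^1*17^1*23^1 * 41^1*43^1 = 3446665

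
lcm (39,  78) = 78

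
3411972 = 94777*36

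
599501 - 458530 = 140971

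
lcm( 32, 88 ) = 352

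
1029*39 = 40131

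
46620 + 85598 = 132218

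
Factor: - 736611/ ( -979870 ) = 2^( - 1 )* 3^1*5^( - 1) * 19^1*12923^1*97987^( - 1)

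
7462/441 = 1066/63  =  16.92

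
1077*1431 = 1541187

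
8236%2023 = 144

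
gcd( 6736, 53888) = 6736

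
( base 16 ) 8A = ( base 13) a8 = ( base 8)212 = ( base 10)138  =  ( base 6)350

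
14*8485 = 118790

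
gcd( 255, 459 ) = 51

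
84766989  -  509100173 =  -  424333184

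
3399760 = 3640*934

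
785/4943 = 785/4943=0.16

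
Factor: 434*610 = 2^2* 5^1*7^1*31^1*61^1 = 264740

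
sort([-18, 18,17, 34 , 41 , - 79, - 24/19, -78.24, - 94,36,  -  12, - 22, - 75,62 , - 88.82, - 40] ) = [-94,  -  88.82, - 79, - 78.24, - 75, - 40,  -  22 , - 18, - 12,  -  24/19 , 17,  18, 34 , 36, 41,62 ]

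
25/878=25/878 =0.03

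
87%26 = 9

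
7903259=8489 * 931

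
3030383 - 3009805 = 20578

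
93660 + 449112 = 542772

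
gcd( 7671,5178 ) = 3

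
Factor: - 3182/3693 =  - 2^1*3^( - 1)*37^1* 43^1*1231^( - 1 )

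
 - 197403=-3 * 65801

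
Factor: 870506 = 2^1*7^1 * 13^1* 4783^1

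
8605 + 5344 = 13949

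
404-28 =376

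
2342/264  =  8 + 115/132= 8.87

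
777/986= 777/986= 0.79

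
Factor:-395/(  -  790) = 2^( - 1) = 1/2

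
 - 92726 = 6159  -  98885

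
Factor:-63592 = -2^3 * 7949^1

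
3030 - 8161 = -5131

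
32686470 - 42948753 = - 10262283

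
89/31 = 89/31 = 2.87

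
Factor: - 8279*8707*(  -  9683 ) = 17^1*23^1*421^1*487^1* 8707^1 = 698001504799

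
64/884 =16/221 = 0.07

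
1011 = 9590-8579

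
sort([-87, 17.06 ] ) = [-87, 17.06 ]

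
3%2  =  1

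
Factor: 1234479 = 3^1*23^1 * 17891^1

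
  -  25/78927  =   - 25/78927 =- 0.00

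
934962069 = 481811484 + 453150585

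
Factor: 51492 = 2^2*3^1*7^1*613^1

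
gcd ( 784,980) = 196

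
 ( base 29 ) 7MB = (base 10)6536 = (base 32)6C8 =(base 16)1988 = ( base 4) 1212020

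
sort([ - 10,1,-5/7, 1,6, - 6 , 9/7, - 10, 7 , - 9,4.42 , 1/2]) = [ - 10, - 10, - 9,- 6, - 5/7 , 1/2 , 1 , 1,9/7,4.42 , 6,7]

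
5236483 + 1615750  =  6852233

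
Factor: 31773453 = 3^1* 19^1*113^1*4933^1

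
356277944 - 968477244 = - 612199300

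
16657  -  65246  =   -48589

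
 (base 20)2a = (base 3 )1212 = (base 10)50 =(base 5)200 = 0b110010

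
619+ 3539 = 4158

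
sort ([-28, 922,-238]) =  [ - 238, - 28, 922] 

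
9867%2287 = 719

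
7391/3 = 2463 + 2/3 = 2463.67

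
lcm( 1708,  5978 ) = 11956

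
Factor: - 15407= -7^1*31^1 * 71^1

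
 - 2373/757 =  - 4 + 655/757 = -3.13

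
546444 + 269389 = 815833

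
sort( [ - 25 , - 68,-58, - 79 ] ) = [ - 79, - 68, - 58, - 25 ] 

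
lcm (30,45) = 90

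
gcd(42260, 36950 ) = 10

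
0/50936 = 0 = 0.00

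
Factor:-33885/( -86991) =3^2*5^1*107^( - 1)*251^1*271^( - 1) =11295/28997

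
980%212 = 132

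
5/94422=5/94422 =0.00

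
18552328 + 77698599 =96250927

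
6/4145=6/4145 = 0.00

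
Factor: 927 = 3^2*103^1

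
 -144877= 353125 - 498002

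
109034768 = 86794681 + 22240087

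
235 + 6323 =6558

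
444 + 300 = 744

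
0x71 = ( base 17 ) 6B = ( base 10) 113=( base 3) 11012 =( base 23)4L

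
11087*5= 55435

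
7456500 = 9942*750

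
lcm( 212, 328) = 17384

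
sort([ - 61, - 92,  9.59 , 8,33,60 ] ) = [  -  92, - 61,8, 9.59,33,60 ]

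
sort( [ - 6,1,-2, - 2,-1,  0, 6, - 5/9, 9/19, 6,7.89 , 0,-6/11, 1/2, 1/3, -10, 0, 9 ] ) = [ - 10, - 6, - 2, - 2, - 1, - 5/9, -6/11, 0, 0, 0,1/3, 9/19, 1/2, 1,6,6, 7.89, 9]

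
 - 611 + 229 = - 382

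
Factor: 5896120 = 2^3*5^1*223^1 * 661^1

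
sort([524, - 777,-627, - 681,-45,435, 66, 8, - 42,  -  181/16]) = [ - 777, - 681 , - 627, - 45, - 42,  -  181/16, 8,66,435,  524]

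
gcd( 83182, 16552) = 2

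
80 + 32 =112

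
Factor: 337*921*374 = 2^1*3^1*11^1 * 17^1*307^1*337^1 = 116080998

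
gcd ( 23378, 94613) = 1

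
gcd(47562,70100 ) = 2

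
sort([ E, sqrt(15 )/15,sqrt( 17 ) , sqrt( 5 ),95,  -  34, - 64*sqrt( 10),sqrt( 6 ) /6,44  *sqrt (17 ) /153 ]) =[ - 64 *sqrt(10 ), - 34,  sqrt( 15)/15, sqrt(6 )/6, 44*sqrt(17 ) /153,sqrt( 5),E, sqrt(17 ), 95]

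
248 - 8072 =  - 7824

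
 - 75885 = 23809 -99694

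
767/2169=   767/2169 = 0.35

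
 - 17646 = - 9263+  -  8383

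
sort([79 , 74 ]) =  [74, 79 ] 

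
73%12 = 1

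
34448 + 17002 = 51450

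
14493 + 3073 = 17566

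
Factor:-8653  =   - 17^1*509^1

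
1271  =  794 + 477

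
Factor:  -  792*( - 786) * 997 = 2^4*3^3*11^1*131^1*997^1 = 620644464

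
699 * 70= 48930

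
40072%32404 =7668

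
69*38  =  2622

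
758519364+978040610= 1736559974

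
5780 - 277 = 5503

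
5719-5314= 405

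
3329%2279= 1050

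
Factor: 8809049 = 8809049^1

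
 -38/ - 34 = 1 + 2/17 = 1.12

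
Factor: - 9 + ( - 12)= - 3^1  *  7^1 = - 21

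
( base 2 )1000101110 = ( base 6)2330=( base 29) J7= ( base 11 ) 468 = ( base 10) 558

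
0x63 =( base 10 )99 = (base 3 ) 10200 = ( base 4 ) 1203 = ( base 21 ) 4f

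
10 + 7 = 17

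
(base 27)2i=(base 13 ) 57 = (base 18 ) 40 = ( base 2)1001000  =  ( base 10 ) 72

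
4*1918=7672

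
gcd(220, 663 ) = 1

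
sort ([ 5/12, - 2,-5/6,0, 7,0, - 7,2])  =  [  -  7  ,  -  2, - 5/6, 0, 0,5/12, 2  ,  7 ] 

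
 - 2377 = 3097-5474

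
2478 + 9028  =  11506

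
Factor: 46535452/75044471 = 2^2*19^( - 1 )*47^1 * 211^(- 1 ) * 18719^(- 1 )*247529^1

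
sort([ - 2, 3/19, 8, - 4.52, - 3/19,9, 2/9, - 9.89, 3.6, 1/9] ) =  [-9.89,-4.52, - 2, -3/19, 1/9, 3/19, 2/9,3.6, 8,  9 ]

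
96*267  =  25632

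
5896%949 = 202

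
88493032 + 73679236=162172268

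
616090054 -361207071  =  254882983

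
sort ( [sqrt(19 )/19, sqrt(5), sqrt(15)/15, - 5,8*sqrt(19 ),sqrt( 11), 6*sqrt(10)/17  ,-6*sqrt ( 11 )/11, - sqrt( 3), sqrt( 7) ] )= [ - 5,-6*sqrt( 11)/11, - sqrt(3) , sqrt( 19)/19, sqrt (15)/15,6*sqrt( 10)/17,sqrt( 5 ),sqrt(7),  sqrt( 11), 8*sqrt(19)] 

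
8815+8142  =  16957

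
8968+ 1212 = 10180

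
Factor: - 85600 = -2^5*5^2*107^1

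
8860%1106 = 12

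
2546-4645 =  - 2099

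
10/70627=10/70627 = 0.00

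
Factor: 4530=2^1 * 3^1*5^1*151^1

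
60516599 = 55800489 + 4716110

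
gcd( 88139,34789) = 1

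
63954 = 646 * 99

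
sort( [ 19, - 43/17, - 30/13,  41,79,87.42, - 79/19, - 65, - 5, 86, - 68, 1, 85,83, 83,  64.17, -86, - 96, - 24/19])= [ - 96, -86, - 68,  -  65, - 5,-79/19,-43/17, - 30/13, - 24/19,  1,19,41, 64.17,  79, 83, 83 , 85,86, 87.42]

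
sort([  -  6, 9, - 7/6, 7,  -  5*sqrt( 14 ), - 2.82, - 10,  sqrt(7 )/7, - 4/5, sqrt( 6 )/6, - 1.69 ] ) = [ - 5*sqrt( 14 ), - 10,  -  6, - 2.82, - 1.69, - 7/6, - 4/5, sqrt( 7 )/7  ,  sqrt( 6) /6,  7,9]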